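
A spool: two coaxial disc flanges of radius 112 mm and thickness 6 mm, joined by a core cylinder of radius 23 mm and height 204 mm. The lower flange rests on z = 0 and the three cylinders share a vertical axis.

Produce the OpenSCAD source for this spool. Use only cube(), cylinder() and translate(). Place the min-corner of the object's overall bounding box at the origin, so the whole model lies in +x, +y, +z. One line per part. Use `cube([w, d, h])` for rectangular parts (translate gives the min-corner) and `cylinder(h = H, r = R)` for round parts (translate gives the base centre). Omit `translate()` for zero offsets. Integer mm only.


translate([112, 112, 0]) cylinder(h = 6, r = 112);
translate([112, 112, 6]) cylinder(h = 204, r = 23);
translate([112, 112, 210]) cylinder(h = 6, r = 112);


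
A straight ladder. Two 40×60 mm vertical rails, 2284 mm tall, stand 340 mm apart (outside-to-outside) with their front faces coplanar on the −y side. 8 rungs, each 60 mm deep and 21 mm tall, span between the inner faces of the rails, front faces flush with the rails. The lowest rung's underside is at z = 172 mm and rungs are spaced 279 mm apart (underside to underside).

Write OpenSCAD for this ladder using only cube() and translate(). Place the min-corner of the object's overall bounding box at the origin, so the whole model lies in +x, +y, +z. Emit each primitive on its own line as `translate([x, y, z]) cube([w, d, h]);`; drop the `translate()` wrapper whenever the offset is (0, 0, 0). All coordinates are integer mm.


// rung span = 340 - 2*40 = 260
// rung[k] z = 172 + k*279
cube([40, 60, 2284]);
translate([300, 0, 0]) cube([40, 60, 2284]);
translate([40, 0, 172]) cube([260, 60, 21]);
translate([40, 0, 451]) cube([260, 60, 21]);
translate([40, 0, 730]) cube([260, 60, 21]);
translate([40, 0, 1009]) cube([260, 60, 21]);
translate([40, 0, 1288]) cube([260, 60, 21]);
translate([40, 0, 1567]) cube([260, 60, 21]);
translate([40, 0, 1846]) cube([260, 60, 21]);
translate([40, 0, 2125]) cube([260, 60, 21]);


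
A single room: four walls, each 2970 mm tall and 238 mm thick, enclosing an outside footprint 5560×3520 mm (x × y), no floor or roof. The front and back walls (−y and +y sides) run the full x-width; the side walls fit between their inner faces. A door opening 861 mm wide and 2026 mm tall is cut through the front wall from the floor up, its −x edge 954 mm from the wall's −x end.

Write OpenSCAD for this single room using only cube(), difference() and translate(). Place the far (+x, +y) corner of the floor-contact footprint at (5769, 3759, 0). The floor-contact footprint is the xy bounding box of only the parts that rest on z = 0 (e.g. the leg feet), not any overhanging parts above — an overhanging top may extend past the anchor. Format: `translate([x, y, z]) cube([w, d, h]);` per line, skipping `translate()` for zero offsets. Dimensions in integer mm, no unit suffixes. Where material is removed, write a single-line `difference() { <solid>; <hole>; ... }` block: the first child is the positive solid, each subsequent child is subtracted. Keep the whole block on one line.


difference() { translate([209, 239, 0]) cube([5560, 238, 2970]); translate([1163, 239, 0]) cube([861, 238, 2026]); }
translate([209, 3521, 0]) cube([5560, 238, 2970]);
translate([209, 477, 0]) cube([238, 3044, 2970]);
translate([5531, 477, 0]) cube([238, 3044, 2970]);


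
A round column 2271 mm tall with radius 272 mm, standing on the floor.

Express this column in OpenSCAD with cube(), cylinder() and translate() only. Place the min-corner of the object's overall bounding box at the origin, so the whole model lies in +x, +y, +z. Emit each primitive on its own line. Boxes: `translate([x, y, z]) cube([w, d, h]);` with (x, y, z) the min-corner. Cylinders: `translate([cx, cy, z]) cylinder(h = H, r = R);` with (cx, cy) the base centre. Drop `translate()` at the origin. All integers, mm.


translate([272, 272, 0]) cylinder(h = 2271, r = 272);


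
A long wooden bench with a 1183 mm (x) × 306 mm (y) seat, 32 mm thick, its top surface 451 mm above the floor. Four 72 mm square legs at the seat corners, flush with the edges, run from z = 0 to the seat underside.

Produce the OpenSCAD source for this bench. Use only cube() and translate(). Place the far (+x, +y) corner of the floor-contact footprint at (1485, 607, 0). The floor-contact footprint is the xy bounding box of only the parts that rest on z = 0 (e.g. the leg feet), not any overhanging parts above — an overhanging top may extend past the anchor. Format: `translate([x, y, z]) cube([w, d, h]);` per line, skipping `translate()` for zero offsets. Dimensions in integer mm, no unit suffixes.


// leg_h = 451 − 32 = 419
translate([302, 301, 419]) cube([1183, 306, 32]);
translate([302, 301, 0]) cube([72, 72, 419]);
translate([302, 535, 0]) cube([72, 72, 419]);
translate([1413, 301, 0]) cube([72, 72, 419]);
translate([1413, 535, 0]) cube([72, 72, 419]);


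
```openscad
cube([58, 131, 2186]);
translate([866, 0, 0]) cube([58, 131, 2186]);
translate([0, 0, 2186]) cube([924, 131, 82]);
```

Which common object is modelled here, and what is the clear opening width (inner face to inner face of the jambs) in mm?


A door frame. The clear opening width is 808 mm.

Two 2186 mm tall posts with a header on top — a door frame. The left jamb is 58 mm wide at x = 0; the right jamb starts at x = 866. The clear opening is 866 − 58 = 808 mm.


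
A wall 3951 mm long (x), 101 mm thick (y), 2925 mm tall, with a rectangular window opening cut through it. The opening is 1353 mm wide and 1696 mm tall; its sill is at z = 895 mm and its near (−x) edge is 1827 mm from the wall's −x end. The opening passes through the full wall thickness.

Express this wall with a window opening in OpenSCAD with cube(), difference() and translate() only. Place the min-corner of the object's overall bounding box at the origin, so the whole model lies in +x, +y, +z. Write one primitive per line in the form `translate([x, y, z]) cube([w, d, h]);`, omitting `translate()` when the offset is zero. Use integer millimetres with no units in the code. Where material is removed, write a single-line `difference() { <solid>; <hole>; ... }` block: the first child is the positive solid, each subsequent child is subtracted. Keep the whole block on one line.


difference() { cube([3951, 101, 2925]); translate([1827, 0, 895]) cube([1353, 101, 1696]); }


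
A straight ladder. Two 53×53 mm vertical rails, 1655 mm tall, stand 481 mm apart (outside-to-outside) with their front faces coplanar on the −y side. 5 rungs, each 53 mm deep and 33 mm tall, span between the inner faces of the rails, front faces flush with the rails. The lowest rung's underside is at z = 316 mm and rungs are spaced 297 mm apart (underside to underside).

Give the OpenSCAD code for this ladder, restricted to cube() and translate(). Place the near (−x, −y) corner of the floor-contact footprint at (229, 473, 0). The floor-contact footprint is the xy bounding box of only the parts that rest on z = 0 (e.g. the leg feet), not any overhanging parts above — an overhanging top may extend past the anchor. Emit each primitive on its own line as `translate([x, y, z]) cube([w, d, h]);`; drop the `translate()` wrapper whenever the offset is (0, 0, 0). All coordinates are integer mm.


translate([229, 473, 0]) cube([53, 53, 1655]);
translate([657, 473, 0]) cube([53, 53, 1655]);
translate([282, 473, 316]) cube([375, 53, 33]);
translate([282, 473, 613]) cube([375, 53, 33]);
translate([282, 473, 910]) cube([375, 53, 33]);
translate([282, 473, 1207]) cube([375, 53, 33]);
translate([282, 473, 1504]) cube([375, 53, 33]);


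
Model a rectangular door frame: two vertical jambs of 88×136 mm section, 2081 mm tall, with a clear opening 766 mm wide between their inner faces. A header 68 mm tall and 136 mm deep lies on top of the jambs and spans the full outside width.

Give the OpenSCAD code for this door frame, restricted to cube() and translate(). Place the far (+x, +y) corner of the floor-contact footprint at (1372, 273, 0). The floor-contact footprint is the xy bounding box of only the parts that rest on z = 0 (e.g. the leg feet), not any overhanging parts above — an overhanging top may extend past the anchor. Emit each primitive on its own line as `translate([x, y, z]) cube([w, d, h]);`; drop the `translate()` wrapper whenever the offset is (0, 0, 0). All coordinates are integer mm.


translate([430, 137, 0]) cube([88, 136, 2081]);
translate([1284, 137, 0]) cube([88, 136, 2081]);
translate([430, 137, 2081]) cube([942, 136, 68]);


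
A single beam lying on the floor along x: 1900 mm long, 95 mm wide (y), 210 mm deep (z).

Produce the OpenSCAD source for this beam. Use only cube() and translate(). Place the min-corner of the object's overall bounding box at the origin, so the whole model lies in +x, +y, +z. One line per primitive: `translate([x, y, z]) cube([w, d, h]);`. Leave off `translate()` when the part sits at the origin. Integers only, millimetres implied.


cube([1900, 95, 210]);


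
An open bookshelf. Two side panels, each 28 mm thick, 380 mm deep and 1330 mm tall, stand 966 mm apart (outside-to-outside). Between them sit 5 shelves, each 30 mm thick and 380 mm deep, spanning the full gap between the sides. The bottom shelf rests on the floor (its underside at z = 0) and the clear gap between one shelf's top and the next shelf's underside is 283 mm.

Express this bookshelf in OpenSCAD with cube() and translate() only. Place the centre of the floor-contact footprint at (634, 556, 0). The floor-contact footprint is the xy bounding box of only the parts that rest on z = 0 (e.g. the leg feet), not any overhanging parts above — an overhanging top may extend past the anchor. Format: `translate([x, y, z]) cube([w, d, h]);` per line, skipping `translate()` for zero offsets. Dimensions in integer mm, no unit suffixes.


translate([151, 366, 0]) cube([28, 380, 1330]);
translate([1089, 366, 0]) cube([28, 380, 1330]);
translate([179, 366, 0]) cube([910, 380, 30]);
translate([179, 366, 313]) cube([910, 380, 30]);
translate([179, 366, 626]) cube([910, 380, 30]);
translate([179, 366, 939]) cube([910, 380, 30]);
translate([179, 366, 1252]) cube([910, 380, 30]);


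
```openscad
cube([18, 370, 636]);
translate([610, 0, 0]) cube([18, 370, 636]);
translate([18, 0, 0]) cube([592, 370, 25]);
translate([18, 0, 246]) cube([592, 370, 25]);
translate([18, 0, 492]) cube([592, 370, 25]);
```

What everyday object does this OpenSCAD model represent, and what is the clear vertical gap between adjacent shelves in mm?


A bookshelf. The clear shelf gap is 221 mm.

Two tall side panels with 3 horizontal boards between them — a bookshelf. The first two shelf undersides are at z = 0 and z = 246; with shelf thickness 25, the clear gap is 246 − 0 − 25 = 221 mm.


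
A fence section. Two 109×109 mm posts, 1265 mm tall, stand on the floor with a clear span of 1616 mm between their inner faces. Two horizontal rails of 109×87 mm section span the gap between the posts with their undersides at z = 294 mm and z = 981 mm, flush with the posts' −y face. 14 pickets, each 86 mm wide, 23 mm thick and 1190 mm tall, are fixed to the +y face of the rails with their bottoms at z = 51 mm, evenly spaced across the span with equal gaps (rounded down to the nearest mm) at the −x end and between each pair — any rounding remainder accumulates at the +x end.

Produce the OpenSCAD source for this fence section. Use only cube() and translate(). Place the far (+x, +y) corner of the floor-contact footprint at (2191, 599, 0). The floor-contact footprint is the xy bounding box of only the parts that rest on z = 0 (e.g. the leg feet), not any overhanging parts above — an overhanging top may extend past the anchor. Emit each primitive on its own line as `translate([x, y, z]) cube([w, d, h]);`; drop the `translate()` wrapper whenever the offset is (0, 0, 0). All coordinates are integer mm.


translate([357, 490, 0]) cube([109, 109, 1265]);
translate([2082, 490, 0]) cube([109, 109, 1265]);
translate([466, 490, 294]) cube([1616, 109, 87]);
translate([466, 490, 981]) cube([1616, 109, 87]);
translate([493, 599, 51]) cube([86, 23, 1190]);
translate([606, 599, 51]) cube([86, 23, 1190]);
translate([719, 599, 51]) cube([86, 23, 1190]);
translate([832, 599, 51]) cube([86, 23, 1190]);
translate([945, 599, 51]) cube([86, 23, 1190]);
translate([1058, 599, 51]) cube([86, 23, 1190]);
translate([1171, 599, 51]) cube([86, 23, 1190]);
translate([1284, 599, 51]) cube([86, 23, 1190]);
translate([1397, 599, 51]) cube([86, 23, 1190]);
translate([1510, 599, 51]) cube([86, 23, 1190]);
translate([1623, 599, 51]) cube([86, 23, 1190]);
translate([1736, 599, 51]) cube([86, 23, 1190]);
translate([1849, 599, 51]) cube([86, 23, 1190]);
translate([1962, 599, 51]) cube([86, 23, 1190]);


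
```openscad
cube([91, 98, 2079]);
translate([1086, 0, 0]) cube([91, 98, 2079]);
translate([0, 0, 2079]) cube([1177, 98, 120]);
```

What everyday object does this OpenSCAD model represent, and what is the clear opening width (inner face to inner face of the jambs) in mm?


A door frame. The clear opening width is 995 mm.

Two 2079 mm tall posts with a header on top — a door frame. The left jamb is 91 mm wide at x = 0; the right jamb starts at x = 1086. The clear opening is 1086 − 91 = 995 mm.


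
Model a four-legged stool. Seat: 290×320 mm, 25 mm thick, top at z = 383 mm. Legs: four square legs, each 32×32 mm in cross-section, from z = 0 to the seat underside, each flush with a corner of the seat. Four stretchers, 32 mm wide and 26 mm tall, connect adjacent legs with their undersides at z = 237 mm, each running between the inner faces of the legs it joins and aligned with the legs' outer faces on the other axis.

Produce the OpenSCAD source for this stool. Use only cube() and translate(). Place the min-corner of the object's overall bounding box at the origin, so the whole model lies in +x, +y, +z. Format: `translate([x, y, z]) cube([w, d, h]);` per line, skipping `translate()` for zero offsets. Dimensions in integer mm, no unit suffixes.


translate([0, 0, 358]) cube([290, 320, 25]);
cube([32, 32, 358]);
translate([258, 0, 0]) cube([32, 32, 358]);
translate([0, 288, 0]) cube([32, 32, 358]);
translate([258, 288, 0]) cube([32, 32, 358]);
translate([32, 0, 237]) cube([226, 32, 26]);
translate([32, 288, 237]) cube([226, 32, 26]);
translate([0, 32, 237]) cube([32, 256, 26]);
translate([258, 32, 237]) cube([32, 256, 26]);


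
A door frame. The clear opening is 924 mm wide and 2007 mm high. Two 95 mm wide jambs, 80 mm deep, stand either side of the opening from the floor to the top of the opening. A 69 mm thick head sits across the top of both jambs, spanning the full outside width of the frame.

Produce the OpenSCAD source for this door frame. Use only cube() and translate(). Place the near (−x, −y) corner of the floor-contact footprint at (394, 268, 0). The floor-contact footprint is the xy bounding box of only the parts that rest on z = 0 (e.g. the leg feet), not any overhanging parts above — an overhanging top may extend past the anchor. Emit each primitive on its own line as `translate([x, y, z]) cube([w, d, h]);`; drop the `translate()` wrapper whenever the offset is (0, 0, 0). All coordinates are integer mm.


translate([394, 268, 0]) cube([95, 80, 2007]);
translate([1413, 268, 0]) cube([95, 80, 2007]);
translate([394, 268, 2007]) cube([1114, 80, 69]);


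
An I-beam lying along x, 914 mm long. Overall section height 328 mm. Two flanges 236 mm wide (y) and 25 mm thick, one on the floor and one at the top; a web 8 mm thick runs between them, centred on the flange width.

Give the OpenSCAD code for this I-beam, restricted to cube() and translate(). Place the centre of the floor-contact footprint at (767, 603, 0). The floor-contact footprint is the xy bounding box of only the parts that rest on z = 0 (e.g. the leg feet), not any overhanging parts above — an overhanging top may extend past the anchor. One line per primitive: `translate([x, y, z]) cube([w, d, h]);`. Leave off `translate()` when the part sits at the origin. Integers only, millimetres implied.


translate([310, 485, 0]) cube([914, 236, 25]);
translate([310, 599, 25]) cube([914, 8, 278]);
translate([310, 485, 303]) cube([914, 236, 25]);


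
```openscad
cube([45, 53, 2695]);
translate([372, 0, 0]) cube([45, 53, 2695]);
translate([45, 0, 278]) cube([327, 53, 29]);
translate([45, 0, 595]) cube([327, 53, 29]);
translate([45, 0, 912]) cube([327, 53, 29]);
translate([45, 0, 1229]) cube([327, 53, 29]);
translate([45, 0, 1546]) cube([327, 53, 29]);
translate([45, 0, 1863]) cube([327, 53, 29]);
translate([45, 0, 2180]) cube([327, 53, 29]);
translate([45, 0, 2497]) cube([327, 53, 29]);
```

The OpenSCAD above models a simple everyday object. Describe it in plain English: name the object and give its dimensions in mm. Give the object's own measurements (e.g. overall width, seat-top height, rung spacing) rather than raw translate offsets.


A straight ladder. Two 45×53 mm vertical rails, 2695 mm tall, stand 417 mm apart (outside-to-outside) with their front faces coplanar on the −y side. 8 rungs, each 53 mm deep and 29 mm tall, span between the inner faces of the rails, front faces flush with the rails. The lowest rung's underside is at z = 278 mm and rungs are spaced 317 mm apart (underside to underside).


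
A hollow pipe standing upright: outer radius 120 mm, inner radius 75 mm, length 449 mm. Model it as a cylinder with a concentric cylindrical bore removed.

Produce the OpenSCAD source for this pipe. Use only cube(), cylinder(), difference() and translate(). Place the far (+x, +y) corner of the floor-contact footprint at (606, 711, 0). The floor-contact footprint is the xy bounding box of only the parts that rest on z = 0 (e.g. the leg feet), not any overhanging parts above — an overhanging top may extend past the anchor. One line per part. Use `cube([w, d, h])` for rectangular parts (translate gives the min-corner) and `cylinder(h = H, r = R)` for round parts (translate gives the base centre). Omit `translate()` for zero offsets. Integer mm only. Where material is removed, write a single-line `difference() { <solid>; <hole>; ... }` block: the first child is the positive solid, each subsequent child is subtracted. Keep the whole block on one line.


difference() { translate([486, 591, 0]) cylinder(h = 449, r = 120); translate([486, 591, 0]) cylinder(h = 449, r = 75); }


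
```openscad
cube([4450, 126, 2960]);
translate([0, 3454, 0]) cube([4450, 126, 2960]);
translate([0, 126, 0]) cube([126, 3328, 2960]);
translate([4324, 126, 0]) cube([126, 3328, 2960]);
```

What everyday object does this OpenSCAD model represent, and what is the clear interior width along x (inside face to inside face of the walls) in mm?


A house (or room) frame. The interior width is 4198 mm.

Four 2960 mm walls enclosing a rectangle with no floor or roof — a room or house frame. Outside width is 4450 mm and wall thickness is 126 mm, so the interior width is 4450 − 2 × 126 = 4198 mm.


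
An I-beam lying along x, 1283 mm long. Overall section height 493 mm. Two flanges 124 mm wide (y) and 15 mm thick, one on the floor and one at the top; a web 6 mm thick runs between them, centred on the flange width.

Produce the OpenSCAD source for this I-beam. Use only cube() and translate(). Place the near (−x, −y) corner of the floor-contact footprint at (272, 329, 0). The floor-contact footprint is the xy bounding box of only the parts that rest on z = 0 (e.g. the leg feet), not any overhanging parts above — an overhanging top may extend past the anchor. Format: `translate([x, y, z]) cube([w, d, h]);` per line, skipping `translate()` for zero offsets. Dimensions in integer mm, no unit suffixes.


translate([272, 329, 0]) cube([1283, 124, 15]);
translate([272, 388, 15]) cube([1283, 6, 463]);
translate([272, 329, 478]) cube([1283, 124, 15]);


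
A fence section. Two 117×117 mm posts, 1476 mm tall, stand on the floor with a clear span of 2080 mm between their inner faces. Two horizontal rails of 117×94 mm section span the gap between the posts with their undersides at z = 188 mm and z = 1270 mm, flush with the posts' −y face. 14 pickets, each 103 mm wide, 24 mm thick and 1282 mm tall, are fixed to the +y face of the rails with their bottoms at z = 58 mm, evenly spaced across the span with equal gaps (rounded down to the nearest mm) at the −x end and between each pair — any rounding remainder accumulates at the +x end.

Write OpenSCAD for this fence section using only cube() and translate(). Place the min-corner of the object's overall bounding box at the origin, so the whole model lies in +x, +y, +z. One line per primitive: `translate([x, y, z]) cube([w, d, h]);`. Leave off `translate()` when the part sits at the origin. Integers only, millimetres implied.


cube([117, 117, 1476]);
translate([2197, 0, 0]) cube([117, 117, 1476]);
translate([117, 0, 188]) cube([2080, 117, 94]);
translate([117, 0, 1270]) cube([2080, 117, 94]);
translate([159, 117, 58]) cube([103, 24, 1282]);
translate([304, 117, 58]) cube([103, 24, 1282]);
translate([449, 117, 58]) cube([103, 24, 1282]);
translate([594, 117, 58]) cube([103, 24, 1282]);
translate([739, 117, 58]) cube([103, 24, 1282]);
translate([884, 117, 58]) cube([103, 24, 1282]);
translate([1029, 117, 58]) cube([103, 24, 1282]);
translate([1174, 117, 58]) cube([103, 24, 1282]);
translate([1319, 117, 58]) cube([103, 24, 1282]);
translate([1464, 117, 58]) cube([103, 24, 1282]);
translate([1609, 117, 58]) cube([103, 24, 1282]);
translate([1754, 117, 58]) cube([103, 24, 1282]);
translate([1899, 117, 58]) cube([103, 24, 1282]);
translate([2044, 117, 58]) cube([103, 24, 1282]);


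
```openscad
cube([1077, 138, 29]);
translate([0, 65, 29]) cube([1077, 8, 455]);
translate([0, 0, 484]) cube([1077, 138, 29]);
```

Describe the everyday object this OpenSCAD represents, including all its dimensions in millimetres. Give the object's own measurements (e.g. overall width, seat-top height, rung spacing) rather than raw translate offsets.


An I-beam lying along x, 1077 mm long. Overall section height 513 mm. Two flanges 138 mm wide (y) and 29 mm thick, one on the floor and one at the top; a web 8 mm thick runs between them, centred on the flange width.


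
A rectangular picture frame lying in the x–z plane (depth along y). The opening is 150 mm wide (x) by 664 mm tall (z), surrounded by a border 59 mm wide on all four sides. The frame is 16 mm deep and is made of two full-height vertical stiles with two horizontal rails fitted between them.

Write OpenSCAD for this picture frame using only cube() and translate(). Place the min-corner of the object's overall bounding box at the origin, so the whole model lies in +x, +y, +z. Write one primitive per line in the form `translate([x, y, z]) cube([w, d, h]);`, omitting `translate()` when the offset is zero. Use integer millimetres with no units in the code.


cube([59, 16, 782]);
translate([209, 0, 0]) cube([59, 16, 782]);
translate([59, 0, 0]) cube([150, 16, 59]);
translate([59, 0, 723]) cube([150, 16, 59]);


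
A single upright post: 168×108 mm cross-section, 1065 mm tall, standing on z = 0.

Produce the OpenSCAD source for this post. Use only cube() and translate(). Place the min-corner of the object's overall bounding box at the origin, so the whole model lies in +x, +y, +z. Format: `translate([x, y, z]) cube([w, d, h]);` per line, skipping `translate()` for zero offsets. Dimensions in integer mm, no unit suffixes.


cube([168, 108, 1065]);


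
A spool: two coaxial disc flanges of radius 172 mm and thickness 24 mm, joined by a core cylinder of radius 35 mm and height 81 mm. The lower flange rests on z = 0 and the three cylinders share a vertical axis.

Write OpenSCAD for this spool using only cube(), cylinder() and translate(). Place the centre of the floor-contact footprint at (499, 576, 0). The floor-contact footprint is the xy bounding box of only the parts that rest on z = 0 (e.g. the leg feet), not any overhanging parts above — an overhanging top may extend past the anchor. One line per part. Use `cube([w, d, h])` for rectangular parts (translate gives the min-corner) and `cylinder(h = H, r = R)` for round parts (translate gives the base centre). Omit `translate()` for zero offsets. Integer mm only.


translate([499, 576, 0]) cylinder(h = 24, r = 172);
translate([499, 576, 24]) cylinder(h = 81, r = 35);
translate([499, 576, 105]) cylinder(h = 24, r = 172);


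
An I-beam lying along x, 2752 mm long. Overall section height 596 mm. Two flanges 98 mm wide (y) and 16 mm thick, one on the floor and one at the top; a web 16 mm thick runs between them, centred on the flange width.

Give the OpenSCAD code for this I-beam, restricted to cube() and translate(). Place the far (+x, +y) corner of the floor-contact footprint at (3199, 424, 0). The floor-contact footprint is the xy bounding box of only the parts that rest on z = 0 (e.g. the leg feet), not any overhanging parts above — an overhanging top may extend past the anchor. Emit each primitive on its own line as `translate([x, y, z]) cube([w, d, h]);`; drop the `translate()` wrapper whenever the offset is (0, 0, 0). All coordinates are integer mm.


translate([447, 326, 0]) cube([2752, 98, 16]);
translate([447, 367, 16]) cube([2752, 16, 564]);
translate([447, 326, 580]) cube([2752, 98, 16]);


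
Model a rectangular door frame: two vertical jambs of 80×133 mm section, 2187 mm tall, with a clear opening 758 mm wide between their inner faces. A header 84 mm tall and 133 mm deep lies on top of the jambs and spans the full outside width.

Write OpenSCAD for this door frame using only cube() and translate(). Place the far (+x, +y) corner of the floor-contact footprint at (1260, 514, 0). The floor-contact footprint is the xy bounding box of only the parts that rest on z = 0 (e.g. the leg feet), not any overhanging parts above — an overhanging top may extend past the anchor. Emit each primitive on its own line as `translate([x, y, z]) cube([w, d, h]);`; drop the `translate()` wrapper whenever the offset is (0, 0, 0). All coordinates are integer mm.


translate([342, 381, 0]) cube([80, 133, 2187]);
translate([1180, 381, 0]) cube([80, 133, 2187]);
translate([342, 381, 2187]) cube([918, 133, 84]);


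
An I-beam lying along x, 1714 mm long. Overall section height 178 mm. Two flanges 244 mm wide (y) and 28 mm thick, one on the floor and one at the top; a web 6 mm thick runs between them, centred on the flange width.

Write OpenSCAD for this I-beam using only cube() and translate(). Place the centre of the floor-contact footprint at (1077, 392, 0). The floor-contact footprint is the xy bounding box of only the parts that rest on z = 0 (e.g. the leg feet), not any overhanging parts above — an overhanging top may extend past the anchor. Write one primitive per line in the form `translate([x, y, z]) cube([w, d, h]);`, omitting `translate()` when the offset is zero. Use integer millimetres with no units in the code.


translate([220, 270, 0]) cube([1714, 244, 28]);
translate([220, 389, 28]) cube([1714, 6, 122]);
translate([220, 270, 150]) cube([1714, 244, 28]);


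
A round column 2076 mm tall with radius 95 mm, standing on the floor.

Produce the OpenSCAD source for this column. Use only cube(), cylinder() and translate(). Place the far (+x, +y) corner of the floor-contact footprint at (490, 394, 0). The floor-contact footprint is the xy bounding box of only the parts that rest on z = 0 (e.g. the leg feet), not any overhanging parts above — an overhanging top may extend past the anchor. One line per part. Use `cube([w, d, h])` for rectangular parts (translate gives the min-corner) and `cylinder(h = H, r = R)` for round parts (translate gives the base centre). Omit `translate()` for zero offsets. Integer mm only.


translate([395, 299, 0]) cylinder(h = 2076, r = 95);


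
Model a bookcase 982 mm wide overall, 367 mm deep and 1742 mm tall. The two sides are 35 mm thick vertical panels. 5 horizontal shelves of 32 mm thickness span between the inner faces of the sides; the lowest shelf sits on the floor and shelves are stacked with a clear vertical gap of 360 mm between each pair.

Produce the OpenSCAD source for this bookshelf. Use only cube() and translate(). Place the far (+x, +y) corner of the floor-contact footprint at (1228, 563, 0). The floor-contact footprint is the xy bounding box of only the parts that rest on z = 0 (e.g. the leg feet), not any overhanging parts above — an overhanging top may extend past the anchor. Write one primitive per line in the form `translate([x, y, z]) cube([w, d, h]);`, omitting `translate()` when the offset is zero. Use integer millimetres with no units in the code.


translate([246, 196, 0]) cube([35, 367, 1742]);
translate([1193, 196, 0]) cube([35, 367, 1742]);
translate([281, 196, 0]) cube([912, 367, 32]);
translate([281, 196, 392]) cube([912, 367, 32]);
translate([281, 196, 784]) cube([912, 367, 32]);
translate([281, 196, 1176]) cube([912, 367, 32]);
translate([281, 196, 1568]) cube([912, 367, 32]);


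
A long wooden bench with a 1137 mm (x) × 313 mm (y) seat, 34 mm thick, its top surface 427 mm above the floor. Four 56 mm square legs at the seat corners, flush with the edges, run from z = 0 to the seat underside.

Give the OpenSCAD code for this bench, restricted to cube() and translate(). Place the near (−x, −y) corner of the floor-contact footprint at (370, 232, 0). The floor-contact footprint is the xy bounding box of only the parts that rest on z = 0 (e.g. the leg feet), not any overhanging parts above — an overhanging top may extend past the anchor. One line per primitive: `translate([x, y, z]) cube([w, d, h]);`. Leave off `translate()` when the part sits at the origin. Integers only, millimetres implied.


translate([370, 232, 393]) cube([1137, 313, 34]);
translate([370, 232, 0]) cube([56, 56, 393]);
translate([370, 489, 0]) cube([56, 56, 393]);
translate([1451, 232, 0]) cube([56, 56, 393]);
translate([1451, 489, 0]) cube([56, 56, 393]);


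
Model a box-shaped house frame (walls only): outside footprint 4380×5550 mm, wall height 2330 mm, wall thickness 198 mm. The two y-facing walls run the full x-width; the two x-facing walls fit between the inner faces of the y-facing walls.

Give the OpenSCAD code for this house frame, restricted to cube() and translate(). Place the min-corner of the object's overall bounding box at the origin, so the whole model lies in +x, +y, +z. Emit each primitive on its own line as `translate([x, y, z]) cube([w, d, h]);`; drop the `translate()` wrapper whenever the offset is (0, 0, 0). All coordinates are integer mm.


cube([4380, 198, 2330]);
translate([0, 5352, 0]) cube([4380, 198, 2330]);
translate([0, 198, 0]) cube([198, 5154, 2330]);
translate([4182, 198, 0]) cube([198, 5154, 2330]);


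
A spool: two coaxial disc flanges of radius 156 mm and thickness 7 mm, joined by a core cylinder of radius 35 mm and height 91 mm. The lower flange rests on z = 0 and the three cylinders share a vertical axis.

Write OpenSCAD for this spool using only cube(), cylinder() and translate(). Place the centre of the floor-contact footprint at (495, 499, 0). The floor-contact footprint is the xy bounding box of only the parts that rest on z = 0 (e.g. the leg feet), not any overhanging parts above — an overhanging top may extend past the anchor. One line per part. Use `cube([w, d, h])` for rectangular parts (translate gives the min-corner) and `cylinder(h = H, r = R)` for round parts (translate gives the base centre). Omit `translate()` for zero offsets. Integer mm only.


translate([495, 499, 0]) cylinder(h = 7, r = 156);
translate([495, 499, 7]) cylinder(h = 91, r = 35);
translate([495, 499, 98]) cylinder(h = 7, r = 156);


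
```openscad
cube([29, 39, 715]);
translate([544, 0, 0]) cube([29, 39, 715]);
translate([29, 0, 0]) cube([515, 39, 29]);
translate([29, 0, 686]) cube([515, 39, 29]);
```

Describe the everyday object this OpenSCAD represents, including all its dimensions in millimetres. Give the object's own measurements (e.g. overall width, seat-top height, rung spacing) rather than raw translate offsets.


A rectangular picture frame lying in the x–z plane (depth along y). The opening is 515 mm wide (x) by 657 mm tall (z), surrounded by a border 29 mm wide on all four sides. The frame is 39 mm deep and is made of two full-height vertical stiles with two horizontal rails fitted between them.


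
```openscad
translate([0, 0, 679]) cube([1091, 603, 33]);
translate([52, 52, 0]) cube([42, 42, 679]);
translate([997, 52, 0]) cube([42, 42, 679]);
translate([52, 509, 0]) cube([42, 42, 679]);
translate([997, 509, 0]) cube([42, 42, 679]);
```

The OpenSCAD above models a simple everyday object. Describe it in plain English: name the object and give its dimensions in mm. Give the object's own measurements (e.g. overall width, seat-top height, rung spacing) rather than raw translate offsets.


A rectangular dining table. The top is 1091×603×33 mm with its upper surface at z = 712 mm. It stands on four 42×42 mm square legs, each inset 52 mm from the nearest pair of top edges, running from the floor to the underside of the top.


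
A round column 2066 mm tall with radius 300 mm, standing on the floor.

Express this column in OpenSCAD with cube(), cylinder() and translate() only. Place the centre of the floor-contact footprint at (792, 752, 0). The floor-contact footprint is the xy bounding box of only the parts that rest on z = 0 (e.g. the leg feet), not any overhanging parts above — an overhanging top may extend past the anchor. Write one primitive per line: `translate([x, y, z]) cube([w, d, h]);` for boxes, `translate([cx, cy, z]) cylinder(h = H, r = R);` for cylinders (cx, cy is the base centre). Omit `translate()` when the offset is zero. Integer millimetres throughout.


translate([792, 752, 0]) cylinder(h = 2066, r = 300);


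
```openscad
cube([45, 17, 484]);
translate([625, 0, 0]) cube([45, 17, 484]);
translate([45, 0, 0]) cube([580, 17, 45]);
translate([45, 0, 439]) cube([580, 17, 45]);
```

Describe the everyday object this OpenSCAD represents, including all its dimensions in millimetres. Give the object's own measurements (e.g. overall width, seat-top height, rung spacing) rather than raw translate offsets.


A rectangular picture frame lying in the x–z plane (depth along y). The opening is 580 mm wide (x) by 394 mm tall (z), surrounded by a border 45 mm wide on all four sides. The frame is 17 mm deep and is made of two full-height vertical stiles with two horizontal rails fitted between them.


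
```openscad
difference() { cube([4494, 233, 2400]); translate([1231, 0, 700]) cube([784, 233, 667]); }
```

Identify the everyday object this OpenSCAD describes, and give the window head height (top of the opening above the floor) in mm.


A wall with a window opening. The window head height is 1367 mm.

A wall with a rectangular opening subtracted — a window. Sill at z = 700, opening 667 mm tall, so the head is at 700 + 667 = 1367 mm.


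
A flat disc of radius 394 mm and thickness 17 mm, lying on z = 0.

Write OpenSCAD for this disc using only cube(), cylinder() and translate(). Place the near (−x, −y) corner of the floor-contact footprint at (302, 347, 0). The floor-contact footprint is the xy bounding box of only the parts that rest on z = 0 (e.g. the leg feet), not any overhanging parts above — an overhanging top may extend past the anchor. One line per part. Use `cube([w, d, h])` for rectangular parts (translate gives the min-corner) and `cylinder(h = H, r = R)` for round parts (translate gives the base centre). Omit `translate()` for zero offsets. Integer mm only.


translate([696, 741, 0]) cylinder(h = 17, r = 394);


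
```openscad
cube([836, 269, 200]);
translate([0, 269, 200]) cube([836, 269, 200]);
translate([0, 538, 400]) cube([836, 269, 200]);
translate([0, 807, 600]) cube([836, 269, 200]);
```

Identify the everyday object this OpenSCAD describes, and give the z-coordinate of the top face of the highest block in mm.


A staircase. The total rise is 800 mm.

4 identical blocks, each offset up and back from the previous — a staircase. Each step is 200 mm tall and there are 4 of them, so the total rise is 4 × 200 = 800 mm.


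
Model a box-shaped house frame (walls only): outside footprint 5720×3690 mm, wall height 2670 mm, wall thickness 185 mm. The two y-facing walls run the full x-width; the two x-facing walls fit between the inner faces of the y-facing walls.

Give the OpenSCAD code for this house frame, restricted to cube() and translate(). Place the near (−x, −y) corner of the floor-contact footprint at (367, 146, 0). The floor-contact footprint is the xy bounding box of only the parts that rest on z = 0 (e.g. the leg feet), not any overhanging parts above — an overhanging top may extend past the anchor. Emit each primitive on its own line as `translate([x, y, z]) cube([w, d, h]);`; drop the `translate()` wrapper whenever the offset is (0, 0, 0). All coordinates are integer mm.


translate([367, 146, 0]) cube([5720, 185, 2670]);
translate([367, 3651, 0]) cube([5720, 185, 2670]);
translate([367, 331, 0]) cube([185, 3320, 2670]);
translate([5902, 331, 0]) cube([185, 3320, 2670]);


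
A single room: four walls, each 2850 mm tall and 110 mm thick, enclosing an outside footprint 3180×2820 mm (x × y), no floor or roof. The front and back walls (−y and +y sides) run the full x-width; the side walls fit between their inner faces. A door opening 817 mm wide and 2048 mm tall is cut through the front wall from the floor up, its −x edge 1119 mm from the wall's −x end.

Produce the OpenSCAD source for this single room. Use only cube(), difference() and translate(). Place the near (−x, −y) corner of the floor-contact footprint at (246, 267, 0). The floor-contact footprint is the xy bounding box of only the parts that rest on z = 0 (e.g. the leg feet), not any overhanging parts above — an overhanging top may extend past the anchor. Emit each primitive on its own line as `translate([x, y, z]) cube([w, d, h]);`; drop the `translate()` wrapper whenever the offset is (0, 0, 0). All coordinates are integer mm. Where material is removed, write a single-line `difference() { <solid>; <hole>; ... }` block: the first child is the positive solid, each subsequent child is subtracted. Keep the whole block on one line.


difference() { translate([246, 267, 0]) cube([3180, 110, 2850]); translate([1365, 267, 0]) cube([817, 110, 2048]); }
translate([246, 2977, 0]) cube([3180, 110, 2850]);
translate([246, 377, 0]) cube([110, 2600, 2850]);
translate([3316, 377, 0]) cube([110, 2600, 2850]);


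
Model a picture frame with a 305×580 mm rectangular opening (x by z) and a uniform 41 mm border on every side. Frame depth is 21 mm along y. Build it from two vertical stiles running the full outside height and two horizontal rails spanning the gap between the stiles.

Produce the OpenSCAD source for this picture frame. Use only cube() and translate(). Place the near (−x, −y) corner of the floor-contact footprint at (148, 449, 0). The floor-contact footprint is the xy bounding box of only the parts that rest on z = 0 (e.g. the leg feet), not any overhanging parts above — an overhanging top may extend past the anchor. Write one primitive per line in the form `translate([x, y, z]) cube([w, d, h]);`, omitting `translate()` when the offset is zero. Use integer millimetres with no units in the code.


translate([148, 449, 0]) cube([41, 21, 662]);
translate([494, 449, 0]) cube([41, 21, 662]);
translate([189, 449, 0]) cube([305, 21, 41]);
translate([189, 449, 621]) cube([305, 21, 41]);


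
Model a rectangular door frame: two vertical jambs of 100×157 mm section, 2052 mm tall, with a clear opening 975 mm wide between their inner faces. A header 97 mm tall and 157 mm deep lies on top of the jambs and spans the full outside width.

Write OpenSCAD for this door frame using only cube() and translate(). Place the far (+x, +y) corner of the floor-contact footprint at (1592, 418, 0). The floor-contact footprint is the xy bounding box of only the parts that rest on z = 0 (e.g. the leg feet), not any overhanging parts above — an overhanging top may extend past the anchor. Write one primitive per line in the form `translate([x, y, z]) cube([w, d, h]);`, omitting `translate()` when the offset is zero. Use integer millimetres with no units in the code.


translate([417, 261, 0]) cube([100, 157, 2052]);
translate([1492, 261, 0]) cube([100, 157, 2052]);
translate([417, 261, 2052]) cube([1175, 157, 97]);
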